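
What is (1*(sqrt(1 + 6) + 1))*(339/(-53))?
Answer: -339/53 - 339*sqrt(7)/53 ≈ -23.319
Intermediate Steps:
(1*(sqrt(1 + 6) + 1))*(339/(-53)) = (1*(sqrt(7) + 1))*(339*(-1/53)) = (1*(1 + sqrt(7)))*(-339/53) = (1 + sqrt(7))*(-339/53) = -339/53 - 339*sqrt(7)/53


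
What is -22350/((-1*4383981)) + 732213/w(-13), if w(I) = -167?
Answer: -1070001382501/244041609 ≈ -4384.5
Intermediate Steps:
-22350/((-1*4383981)) + 732213/w(-13) = -22350/((-1*4383981)) + 732213/(-167) = -22350/(-4383981) + 732213*(-1/167) = -22350*(-1/4383981) - 732213/167 = 7450/1461327 - 732213/167 = -1070001382501/244041609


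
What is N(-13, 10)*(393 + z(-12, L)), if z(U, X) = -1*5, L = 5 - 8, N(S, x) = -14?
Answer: -5432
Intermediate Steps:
L = -3
z(U, X) = -5
N(-13, 10)*(393 + z(-12, L)) = -14*(393 - 5) = -14*388 = -5432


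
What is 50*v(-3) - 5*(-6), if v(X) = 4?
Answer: 230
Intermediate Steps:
50*v(-3) - 5*(-6) = 50*4 - 5*(-6) = 200 + 30 = 230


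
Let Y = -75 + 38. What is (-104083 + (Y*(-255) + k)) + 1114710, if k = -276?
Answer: 1019786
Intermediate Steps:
Y = -37
(-104083 + (Y*(-255) + k)) + 1114710 = (-104083 + (-37*(-255) - 276)) + 1114710 = (-104083 + (9435 - 276)) + 1114710 = (-104083 + 9159) + 1114710 = -94924 + 1114710 = 1019786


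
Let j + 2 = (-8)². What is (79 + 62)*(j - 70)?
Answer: -1128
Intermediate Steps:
j = 62 (j = -2 + (-8)² = -2 + 64 = 62)
(79 + 62)*(j - 70) = (79 + 62)*(62 - 70) = 141*(-8) = -1128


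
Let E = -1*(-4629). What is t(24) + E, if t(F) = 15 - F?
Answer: 4620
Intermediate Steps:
E = 4629
t(24) + E = (15 - 1*24) + 4629 = (15 - 24) + 4629 = -9 + 4629 = 4620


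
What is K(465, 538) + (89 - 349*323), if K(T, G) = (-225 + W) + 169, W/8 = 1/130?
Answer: -7325106/65 ≈ -1.1269e+5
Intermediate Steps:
W = 4/65 (W = 8/130 = 8*(1/130) = 4/65 ≈ 0.061538)
K(T, G) = -3636/65 (K(T, G) = (-225 + 4/65) + 169 = -14621/65 + 169 = -3636/65)
K(465, 538) + (89 - 349*323) = -3636/65 + (89 - 349*323) = -3636/65 + (89 - 112727) = -3636/65 - 112638 = -7325106/65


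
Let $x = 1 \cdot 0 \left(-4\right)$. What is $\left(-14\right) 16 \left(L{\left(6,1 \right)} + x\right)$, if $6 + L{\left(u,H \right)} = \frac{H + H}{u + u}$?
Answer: $\frac{3920}{3} \approx 1306.7$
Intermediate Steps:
$L{\left(u,H \right)} = -6 + \frac{H}{u}$ ($L{\left(u,H \right)} = -6 + \frac{H + H}{u + u} = -6 + \frac{2 H}{2 u} = -6 + 2 H \frac{1}{2 u} = -6 + \frac{H}{u}$)
$x = 0$ ($x = 0 \left(-4\right) = 0$)
$\left(-14\right) 16 \left(L{\left(6,1 \right)} + x\right) = \left(-14\right) 16 \left(\left(-6 + 1 \cdot \frac{1}{6}\right) + 0\right) = - 224 \left(\left(-6 + 1 \cdot \frac{1}{6}\right) + 0\right) = - 224 \left(\left(-6 + \frac{1}{6}\right) + 0\right) = - 224 \left(- \frac{35}{6} + 0\right) = \left(-224\right) \left(- \frac{35}{6}\right) = \frac{3920}{3}$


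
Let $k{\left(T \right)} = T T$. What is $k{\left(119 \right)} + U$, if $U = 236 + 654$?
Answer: $15051$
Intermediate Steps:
$k{\left(T \right)} = T^{2}$
$U = 890$
$k{\left(119 \right)} + U = 119^{2} + 890 = 14161 + 890 = 15051$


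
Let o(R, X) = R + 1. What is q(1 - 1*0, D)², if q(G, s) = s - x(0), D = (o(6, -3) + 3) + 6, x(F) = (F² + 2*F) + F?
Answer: 256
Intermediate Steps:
o(R, X) = 1 + R
x(F) = F² + 3*F
D = 16 (D = ((1 + 6) + 3) + 6 = (7 + 3) + 6 = 10 + 6 = 16)
q(G, s) = s (q(G, s) = s - 0*(3 + 0) = s - 0*3 = s - 1*0 = s + 0 = s)
q(1 - 1*0, D)² = 16² = 256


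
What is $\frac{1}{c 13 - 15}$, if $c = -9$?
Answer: $- \frac{1}{132} \approx -0.0075758$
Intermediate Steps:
$\frac{1}{c 13 - 15} = \frac{1}{\left(-9\right) 13 - 15} = \frac{1}{-117 - 15} = \frac{1}{-132} = - \frac{1}{132}$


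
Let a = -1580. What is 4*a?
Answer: -6320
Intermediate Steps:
4*a = 4*(-1580) = -6320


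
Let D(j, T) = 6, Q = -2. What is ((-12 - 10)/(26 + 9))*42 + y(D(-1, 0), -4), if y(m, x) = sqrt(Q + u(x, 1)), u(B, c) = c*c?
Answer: -132/5 + I ≈ -26.4 + 1.0*I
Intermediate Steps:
u(B, c) = c**2
y(m, x) = I (y(m, x) = sqrt(-2 + 1**2) = sqrt(-2 + 1) = sqrt(-1) = I)
((-12 - 10)/(26 + 9))*42 + y(D(-1, 0), -4) = ((-12 - 10)/(26 + 9))*42 + I = -22/35*42 + I = -132/5 + I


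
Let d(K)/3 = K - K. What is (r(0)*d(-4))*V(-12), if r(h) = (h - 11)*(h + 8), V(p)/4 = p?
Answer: 0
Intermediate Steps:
V(p) = 4*p
d(K) = 0 (d(K) = 3*(K - K) = 3*0 = 0)
r(h) = (-11 + h)*(8 + h)
(r(0)*d(-4))*V(-12) = ((-88 + 0**2 - 3*0)*0)*(4*(-12)) = ((-88 + 0 + 0)*0)*(-48) = -88*0*(-48) = 0*(-48) = 0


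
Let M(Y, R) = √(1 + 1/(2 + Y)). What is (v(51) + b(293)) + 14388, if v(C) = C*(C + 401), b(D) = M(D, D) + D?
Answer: 37733 + 2*√21830/295 ≈ 37734.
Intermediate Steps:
b(D) = D + √((3 + D)/(2 + D)) (b(D) = √((3 + D)/(2 + D)) + D = D + √((3 + D)/(2 + D)))
v(C) = C*(401 + C)
(v(51) + b(293)) + 14388 = (51*(401 + 51) + (293 + √((3 + 293)/(2 + 293)))) + 14388 = (51*452 + (293 + √(296/295))) + 14388 = (23052 + (293 + √((1/295)*296))) + 14388 = (23052 + (293 + √(296/295))) + 14388 = (23052 + (293 + 2*√21830/295)) + 14388 = (23345 + 2*√21830/295) + 14388 = 37733 + 2*√21830/295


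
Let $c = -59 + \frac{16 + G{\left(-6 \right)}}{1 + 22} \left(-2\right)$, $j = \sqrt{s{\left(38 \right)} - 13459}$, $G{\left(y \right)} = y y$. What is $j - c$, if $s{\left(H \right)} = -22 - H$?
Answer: $\frac{1461}{23} + i \sqrt{13519} \approx 63.522 + 116.27 i$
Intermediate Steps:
$G{\left(y \right)} = y^{2}$
$j = i \sqrt{13519}$ ($j = \sqrt{\left(-22 - 38\right) - 13459} = \sqrt{-60 - 13459} = \sqrt{-13519} = i \sqrt{13519} \approx 116.27 i$)
$c = - \frac{1461}{23}$ ($c = -59 + \frac{16 + \left(-6\right)^{2}}{1 + 22} \left(-2\right) = -59 + \frac{16 + 36}{23} \left(-2\right) = -59 + 52 \cdot \frac{1}{23} \left(-2\right) = -59 + \frac{52}{23} \left(-2\right) = -59 - \frac{104}{23} = - \frac{1461}{23} \approx -63.522$)
$j - c = i \sqrt{13519} - - \frac{1461}{23} = i \sqrt{13519} + \frac{1461}{23} = \frac{1461}{23} + i \sqrt{13519}$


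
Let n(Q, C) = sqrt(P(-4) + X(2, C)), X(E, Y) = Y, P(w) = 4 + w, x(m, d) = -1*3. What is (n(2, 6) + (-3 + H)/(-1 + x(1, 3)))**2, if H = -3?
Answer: 33/4 + 3*sqrt(6) ≈ 15.598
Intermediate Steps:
x(m, d) = -3
n(Q, C) = sqrt(C) (n(Q, C) = sqrt((4 - 4) + C) = sqrt(0 + C) = sqrt(C))
(n(2, 6) + (-3 + H)/(-1 + x(1, 3)))**2 = (sqrt(6) + (-3 - 3)/(-1 - 3))**2 = (sqrt(6) - 6/(-4))**2 = (sqrt(6) - 6*(-1/4))**2 = (sqrt(6) + 3/2)**2 = (3/2 + sqrt(6))**2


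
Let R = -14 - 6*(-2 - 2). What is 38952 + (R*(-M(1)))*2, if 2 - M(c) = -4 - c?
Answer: 38812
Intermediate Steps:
M(c) = 6 + c (M(c) = 2 - (-4 - c) = 2 + (4 + c) = 6 + c)
R = 10 (R = -14 - 6*(-4) = -14 - 1*(-24) = -14 + 24 = 10)
38952 + (R*(-M(1)))*2 = 38952 + (10*(-(6 + 1)))*2 = 38952 + (10*(-1*7))*2 = 38952 + (10*(-7))*2 = 38952 - 70*2 = 38952 - 140 = 38812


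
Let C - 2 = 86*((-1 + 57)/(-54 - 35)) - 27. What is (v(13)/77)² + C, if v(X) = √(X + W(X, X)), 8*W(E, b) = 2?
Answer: -166979639/2110724 ≈ -79.110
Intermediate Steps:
W(E, b) = ¼ (W(E, b) = (⅛)*2 = ¼)
v(X) = √(¼ + X) (v(X) = √(X + ¼) = √(¼ + X))
C = -7041/89 (C = 2 + (86*((-1 + 57)/(-54 - 35)) - 27) = 2 + (86*(56/(-89)) - 27) = 2 + (86*(56*(-1/89)) - 27) = 2 + (86*(-56/89) - 27) = 2 + (-4816/89 - 27) = 2 - 7219/89 = -7041/89 ≈ -79.112)
(v(13)/77)² + C = ((√(1 + 4*13)/2)/77)² - 7041/89 = ((√(1 + 52)/2)*(1/77))² - 7041/89 = ((√53/2)*(1/77))² - 7041/89 = (√53/154)² - 7041/89 = 53/23716 - 7041/89 = -166979639/2110724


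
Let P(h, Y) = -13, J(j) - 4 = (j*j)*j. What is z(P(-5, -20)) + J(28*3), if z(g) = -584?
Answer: 592124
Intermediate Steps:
J(j) = 4 + j³ (J(j) = 4 + (j*j)*j = 4 + j²*j = 4 + j³)
z(P(-5, -20)) + J(28*3) = -584 + (4 + (28*3)³) = -584 + (4 + 84³) = -584 + (4 + 592704) = -584 + 592708 = 592124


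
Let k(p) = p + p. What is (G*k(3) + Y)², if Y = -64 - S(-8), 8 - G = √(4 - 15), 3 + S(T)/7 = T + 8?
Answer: (5 - 6*I*√11)² ≈ -371.0 - 199.0*I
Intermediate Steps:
S(T) = 35 + 7*T (S(T) = -21 + 7*(T + 8) = -21 + 7*(8 + T) = -21 + (56 + 7*T) = 35 + 7*T)
G = 8 - I*√11 (G = 8 - √(4 - 15) = 8 - √(-11) = 8 - I*√11 ≈ 8.0 - 3.3166*I)
k(p) = 2*p
Y = -43 (Y = -64 - (35 + 7*(-8)) = -64 - (35 - 56) = -64 - 1*(-21) = -64 + 21 = -43)
(G*k(3) + Y)² = ((8 - I*√11)*(2*3) - 43)² = ((8 - I*√11)*6 - 43)² = ((48 - 6*I*√11) - 43)² = (5 - 6*I*√11)²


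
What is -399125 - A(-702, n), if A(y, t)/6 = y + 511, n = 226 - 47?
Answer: -397979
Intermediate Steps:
n = 179
A(y, t) = 3066 + 6*y (A(y, t) = 6*(y + 511) = 6*(511 + y) = 3066 + 6*y)
-399125 - A(-702, n) = -399125 - (3066 + 6*(-702)) = -399125 - (3066 - 4212) = -399125 - 1*(-1146) = -399125 + 1146 = -397979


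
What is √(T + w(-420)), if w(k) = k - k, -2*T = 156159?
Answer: 3*I*√34702/2 ≈ 279.43*I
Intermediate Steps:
T = -156159/2 (T = -½*156159 = -156159/2 ≈ -78080.)
w(k) = 0
√(T + w(-420)) = √(-156159/2 + 0) = √(-156159/2) = 3*I*√34702/2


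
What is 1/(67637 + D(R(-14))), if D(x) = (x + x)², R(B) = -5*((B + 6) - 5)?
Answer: 1/84537 ≈ 1.1829e-5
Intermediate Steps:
R(B) = -5 - 5*B (R(B) = -5*((6 + B) - 5) = -5*(1 + B) = -5 - 5*B)
D(x) = 4*x² (D(x) = (2*x)² = 4*x²)
1/(67637 + D(R(-14))) = 1/(67637 + 4*(-5 - 5*(-14))²) = 1/(67637 + 4*(-5 + 70)²) = 1/(67637 + 4*65²) = 1/(67637 + 4*4225) = 1/(67637 + 16900) = 1/84537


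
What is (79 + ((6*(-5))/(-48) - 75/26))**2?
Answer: 63696361/10816 ≈ 5889.1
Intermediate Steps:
(79 + ((6*(-5))/(-48) - 75/26))**2 = (79 + (-30*(-1/48) - 75*1/26))**2 = (79 + (5/8 - 75/26))**2 = (79 - 235/104)**2 = (7981/104)**2 = 63696361/10816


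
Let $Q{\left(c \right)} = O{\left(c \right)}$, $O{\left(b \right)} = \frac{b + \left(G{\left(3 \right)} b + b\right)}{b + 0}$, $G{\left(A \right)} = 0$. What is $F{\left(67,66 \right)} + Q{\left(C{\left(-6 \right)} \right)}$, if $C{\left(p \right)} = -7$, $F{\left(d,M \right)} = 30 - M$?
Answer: $-34$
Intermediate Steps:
$O{\left(b \right)} = 2$ ($O{\left(b \right)} = \frac{b + \left(0 b + b\right)}{b + 0} = \frac{b + \left(0 + b\right)}{b} = \frac{b + b}{b} = \frac{2 b}{b} = 2$)
$Q{\left(c \right)} = 2$
$F{\left(67,66 \right)} + Q{\left(C{\left(-6 \right)} \right)} = \left(30 - 66\right) + 2 = -36 + 2 = -34$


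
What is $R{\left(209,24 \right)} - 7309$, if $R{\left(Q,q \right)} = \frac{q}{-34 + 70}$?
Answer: $- \frac{21925}{3} \approx -7308.3$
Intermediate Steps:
$R{\left(Q,q \right)} = \frac{q}{36}$
$R{\left(209,24 \right)} - 7309 = \frac{1}{36} \cdot 24 - 7309 = \frac{2}{3} - 7309 = - \frac{21925}{3}$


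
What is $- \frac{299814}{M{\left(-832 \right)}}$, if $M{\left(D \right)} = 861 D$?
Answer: $\frac{49969}{119392} \approx 0.41853$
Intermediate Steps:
$- \frac{299814}{M{\left(-832 \right)}} = - \frac{299814}{861 \left(-832\right)} = - \frac{299814}{-716352} = \left(-299814\right) \left(- \frac{1}{716352}\right) = \frac{49969}{119392}$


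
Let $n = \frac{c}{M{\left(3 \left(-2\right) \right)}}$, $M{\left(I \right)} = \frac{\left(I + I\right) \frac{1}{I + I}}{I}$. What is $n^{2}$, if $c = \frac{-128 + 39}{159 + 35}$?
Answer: $\frac{71289}{9409} \approx 7.5767$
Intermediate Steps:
$c = - \frac{89}{194} \approx -0.45876$
$M{\left(I \right)} = \frac{1}{I}$ ($M{\left(I \right)} = \frac{2 I \frac{1}{2 I}}{I} = 1 \frac{1}{I} = \frac{1}{I}$)
$n = \frac{267}{97}$ ($n = - \frac{89}{194 \frac{1}{3 \left(-2\right)}} = - \frac{89}{194 \frac{1}{-6}} = - \frac{89}{194 \left(- \frac{1}{6}\right)} = \left(- \frac{89}{194}\right) \left(-6\right) = \frac{267}{97} \approx 2.7526$)
$n^{2} = \left(\frac{267}{97}\right)^{2} = \frac{71289}{9409}$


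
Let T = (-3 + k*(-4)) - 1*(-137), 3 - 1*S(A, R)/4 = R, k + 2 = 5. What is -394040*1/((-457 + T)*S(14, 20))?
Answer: -19702/1139 ≈ -17.298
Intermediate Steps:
k = 3 (k = -2 + 5 = 3)
S(A, R) = 12 - 4*R
T = 122 (T = (-3 + 3*(-4)) - 1*(-137) = (-3 - 12) + 137 = -15 + 137 = 122)
-394040*1/((-457 + T)*S(14, 20)) = -394040*1/((-457 + 122)*(12 - 4*20)) = -394040*(-1/(335*(12 - 80))) = -394040/((-68*(-335))) = -394040/22780 = -394040*1/22780 = -19702/1139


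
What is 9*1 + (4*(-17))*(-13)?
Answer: 893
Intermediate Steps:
9*1 + (4*(-17))*(-13) = 9 - 68*(-13) = 9 + 884 = 893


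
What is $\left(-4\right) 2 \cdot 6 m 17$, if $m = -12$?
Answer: $9792$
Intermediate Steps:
$\left(-4\right) 2 \cdot 6 m 17 = \left(-4\right) 2 \cdot 6 \left(-12\right) 17 = \left(-8\right) 6 \left(-12\right) 17 = \left(-48\right) \left(-12\right) 17 = 576 \cdot 17 = 9792$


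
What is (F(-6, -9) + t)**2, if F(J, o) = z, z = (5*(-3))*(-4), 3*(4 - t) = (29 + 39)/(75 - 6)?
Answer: 173712400/42849 ≈ 4054.1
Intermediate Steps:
t = 760/207 (t = 4 - (29 + 39)/(3*(75 - 6)) = 4 - 68/(3*69) = 4 - 1/3*68/69 = 4 - 68/207 = 760/207 ≈ 3.6715)
z = 60 (z = -15*(-4) = 60)
F(J, o) = 60
(F(-6, -9) + t)**2 = (60 + 760/207)**2 = (13180/207)**2 = 173712400/42849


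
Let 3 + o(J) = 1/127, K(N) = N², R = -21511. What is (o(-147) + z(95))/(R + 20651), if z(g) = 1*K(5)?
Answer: -13/508 ≈ -0.025591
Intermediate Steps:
z(g) = 25 (z(g) = 1*5² = 1*25 = 25)
o(J) = -380/127 (o(J) = -3 + 1/127 = -380/127)
(o(-147) + z(95))/(R + 20651) = (-380/127 + 25)/(-21511 + 20651) = (2795/127)/(-860) = (2795/127)*(-1/860) = -13/508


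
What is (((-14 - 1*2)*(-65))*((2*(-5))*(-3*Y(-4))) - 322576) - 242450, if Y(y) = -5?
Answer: -721026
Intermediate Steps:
(((-14 - 1*2)*(-65))*((2*(-5))*(-3*Y(-4))) - 322576) - 242450 = (((-14 - 1*2)*(-65))*((2*(-5))*(-3*(-5))) - 322576) - 242450 = (((-14 - 2)*(-65))*(-10*15) - 322576) - 242450 = (-16*(-65)*(-150) - 322576) - 242450 = (1040*(-150) - 322576) - 242450 = (-156000 - 322576) - 242450 = -478576 - 242450 = -721026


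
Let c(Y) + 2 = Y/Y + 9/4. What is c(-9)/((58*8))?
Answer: 5/1856 ≈ 0.0026940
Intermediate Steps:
c(Y) = 5/4 (c(Y) = -2 + (Y/Y + 9/4) = -2 + (1 + 9*(¼)) = -2 + (1 + 9/4) = -2 + 13/4 = 5/4)
c(-9)/((58*8)) = 5/(4*((58*8))) = (5/4)/464 = (5/4)*(1/464) = 5/1856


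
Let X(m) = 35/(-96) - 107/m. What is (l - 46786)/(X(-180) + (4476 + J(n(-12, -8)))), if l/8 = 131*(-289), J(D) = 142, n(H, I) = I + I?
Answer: -503507520/6650251 ≈ -75.713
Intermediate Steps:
n(H, I) = 2*I
X(m) = -35/96 - 107/m (X(m) = 35*(-1/96) - 107/m = -35/96 - 107/m)
l = -302872 (l = 8*(131*(-289)) = 8*(-37859) = -302872)
(l - 46786)/(X(-180) + (4476 + J(n(-12, -8)))) = (-302872 - 46786)/((-35/96 - 107/(-180)) + (4476 + 142)) = -349658/((-35/96 - 107*(-1/180)) + 4618) = -349658/((-35/96 + 107/180) + 4618) = -349658/(331/1440 + 4618) = -349658/6650251/1440 = -349658*1440/6650251 = -503507520/6650251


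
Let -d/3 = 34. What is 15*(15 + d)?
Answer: -1305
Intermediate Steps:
d = -102 (d = -3*34 = -102)
15*(15 + d) = 15*(15 - 102) = 15*(-87) = -1305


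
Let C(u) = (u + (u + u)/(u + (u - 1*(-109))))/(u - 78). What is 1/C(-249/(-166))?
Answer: -952/19 ≈ -50.105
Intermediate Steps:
C(u) = (u + 2*u/(109 + 2*u))/(-78 + u) (C(u) = (u + (2*u)/(u + (u + 109)))/(-78 + u) = (u + (2*u)/(u + (109 + u)))/(-78 + u) = (u + (2*u)/(109 + 2*u))/(-78 + u) = (u + 2*u/(109 + 2*u))/(-78 + u))
1/C(-249/(-166)) = 1/((-249/(-166))*(111 + 2*(-249/(-166)))/(-8502 - (-11703)/(-166) + 2*(-249/(-166))²)) = 1/((-249*(-1/166))*(111 + 2*(-249*(-1/166)))/(-8502 - (-11703)*(-1)/166 + 2*(-249*(-1/166))²)) = 1/(3*(111 + 2*(3/2))/(2*(-8502 - 47*3/2 + 2*(3/2)²))) = 1/(3*(111 + 3)/(2*(-8502 - 141/2 + 2*(9/4)))) = 1/((3/2)*114/(-8502 - 141/2 + 9/2)) = 1/((3/2)*114/(-8568)) = 1/((3/2)*(-1/8568)*114) = 1/(-19/952) = -952/19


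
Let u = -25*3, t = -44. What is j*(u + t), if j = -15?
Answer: 1785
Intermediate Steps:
u = -75 (u = -5*15 = -75)
j*(u + t) = -15*(-75 - 44) = -15*(-119) = 1785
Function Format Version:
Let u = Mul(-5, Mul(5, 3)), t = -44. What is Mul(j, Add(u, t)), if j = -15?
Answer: 1785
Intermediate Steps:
u = -75 (u = Mul(-5, 15) = -75)
Mul(j, Add(u, t)) = Mul(-15, Add(-75, -44)) = Mul(-15, -119) = 1785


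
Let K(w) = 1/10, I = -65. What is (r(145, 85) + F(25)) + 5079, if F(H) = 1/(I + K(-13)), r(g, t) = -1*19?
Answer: 3283930/649 ≈ 5060.0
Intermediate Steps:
r(g, t) = -19
K(w) = ⅒
F(H) = -10/649 (F(H) = 1/(-65 + ⅒) = 1/(-649/10) = -10/649)
(r(145, 85) + F(25)) + 5079 = (-19 - 10/649) + 5079 = -12341/649 + 5079 = 3283930/649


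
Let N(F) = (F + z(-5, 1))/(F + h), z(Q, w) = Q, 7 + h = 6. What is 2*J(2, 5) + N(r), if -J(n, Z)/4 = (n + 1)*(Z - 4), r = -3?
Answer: -22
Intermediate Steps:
h = -1 (h = -7 + 6 = -1)
J(n, Z) = -4*(1 + n)*(-4 + Z) (J(n, Z) = -4*(n + 1)*(Z - 4) = -4*(1 + n)*(-4 + Z))
N(F) = (-5 + F)/(-1 + F) (N(F) = (F - 5)/(F - 1) = (-5 + F)/(-1 + F))
2*J(2, 5) + N(r) = 2*(16 - 4*5 + 16*2 - 4*5*2) + (-5 - 3)/(-1 - 3) = 2*(16 - 20 + 32 - 40) - 8/(-4) = 2*(-12) - ¼*(-8) = -24 + 2 = -22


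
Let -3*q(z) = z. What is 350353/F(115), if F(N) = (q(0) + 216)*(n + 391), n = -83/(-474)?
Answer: 27677887/6675012 ≈ 4.1465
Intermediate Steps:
n = 83/474 (n = -83*(-1/474) = 83/474 ≈ 0.17511)
q(z) = -z/3
F(N) = 6675012/79 (F(N) = (-⅓*0 + 216)*(83/474 + 391) = (0 + 216)*(185417/474) = 216*(185417/474) = 6675012/79)
350353/F(115) = 350353/(6675012/79) = 350353*(79/6675012) = 27677887/6675012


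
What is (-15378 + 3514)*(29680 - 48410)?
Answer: 222212720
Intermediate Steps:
(-15378 + 3514)*(29680 - 48410) = -11864*(-18730) = 222212720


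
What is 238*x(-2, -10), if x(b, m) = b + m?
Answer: -2856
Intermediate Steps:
238*x(-2, -10) = 238*(-2 - 10) = 238*(-12) = -2856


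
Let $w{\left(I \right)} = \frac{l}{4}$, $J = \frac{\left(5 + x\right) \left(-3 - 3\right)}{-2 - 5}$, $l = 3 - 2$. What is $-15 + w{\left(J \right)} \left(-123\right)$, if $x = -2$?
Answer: $- \frac{183}{4} \approx -45.75$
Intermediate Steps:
$l = 1$
$J = \frac{18}{7}$ ($J = \frac{\left(5 - 2\right) \left(-3 - 3\right)}{-2 - 5} = \frac{3 \left(-6\right)}{-2 - 5} = - \frac{18}{-7} = \left(-18\right) \left(- \frac{1}{7}\right) = \frac{18}{7} \approx 2.5714$)
$w{\left(I \right)} = \frac{1}{4}$ ($w{\left(I \right)} = 1 \cdot \frac{1}{4} = \frac{1}{4}$)
$-15 + w{\left(J \right)} \left(-123\right) = -15 + \frac{1}{4} \left(-123\right) = -15 - \frac{123}{4} = - \frac{183}{4}$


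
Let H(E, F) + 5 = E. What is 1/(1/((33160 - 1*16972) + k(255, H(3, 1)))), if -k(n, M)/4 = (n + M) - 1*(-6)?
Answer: 15152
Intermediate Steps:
H(E, F) = -5 + E
k(n, M) = -24 - 4*M - 4*n (k(n, M) = -4*((n + M) - 1*(-6)) = -4*((M + n) + 6) = -4*(6 + M + n) = -24 - 4*M - 4*n)
1/(1/((33160 - 1*16972) + k(255, H(3, 1)))) = 1/(1/((33160 - 1*16972) + (-24 - 4*(-5 + 3) - 4*255))) = 1/(1/((33160 - 16972) + (-24 - 4*(-2) - 1020))) = 1/(1/(16188 + (-24 + 8 - 1020))) = 1/(1/(16188 - 1036)) = 1/(1/15152) = 15152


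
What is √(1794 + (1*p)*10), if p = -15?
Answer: 2*√411 ≈ 40.546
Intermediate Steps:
√(1794 + (1*p)*10) = √(1794 + (1*(-15))*10) = √(1794 - 15*10) = √(1794 - 150) = √1644 = 2*√411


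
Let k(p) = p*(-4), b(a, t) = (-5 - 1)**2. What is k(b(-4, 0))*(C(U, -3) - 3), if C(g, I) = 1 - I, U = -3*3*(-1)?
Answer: -144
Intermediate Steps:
U = 9 (U = -9*(-1) = 9)
b(a, t) = 36 (b(a, t) = (-6)**2 = 36)
k(p) = -4*p
k(b(-4, 0))*(C(U, -3) - 3) = (-4*36)*((1 - 1*(-3)) - 3) = -144*((1 + 3) - 3) = -144*(4 - 3) = -144*1 = -144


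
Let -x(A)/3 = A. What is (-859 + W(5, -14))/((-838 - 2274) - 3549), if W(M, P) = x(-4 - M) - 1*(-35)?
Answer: 797/6661 ≈ 0.11965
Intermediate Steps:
x(A) = -3*A
W(M, P) = 47 + 3*M (W(M, P) = -3*(-4 - M) - 1*(-35) = (12 + 3*M) + 35 = 47 + 3*M)
(-859 + W(5, -14))/((-838 - 2274) - 3549) = (-859 + (47 + 3*5))/((-838 - 2274) - 3549) = (-859 + (47 + 15))/(-3112 - 3549) = (-859 + 62)/(-6661) = -797*(-1/6661) = 797/6661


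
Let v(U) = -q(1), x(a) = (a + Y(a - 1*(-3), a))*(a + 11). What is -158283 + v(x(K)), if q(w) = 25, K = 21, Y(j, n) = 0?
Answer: -158308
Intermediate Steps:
x(a) = a*(11 + a) (x(a) = (a + 0)*(a + 11) = a*(11 + a))
v(U) = -25 (v(U) = -1*25 = -25)
-158283 + v(x(K)) = -158283 - 25 = -158308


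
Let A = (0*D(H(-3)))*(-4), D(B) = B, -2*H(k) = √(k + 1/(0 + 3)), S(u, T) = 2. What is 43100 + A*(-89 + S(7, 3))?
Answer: 43100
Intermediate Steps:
H(k) = -√(⅓ + k)/2 (H(k) = -√(k + 1/(0 + 3))/2 = -√(k + 1/3)/2 = -√(k + ⅓)/2 = -√(⅓ + k)/2)
A = 0 (A = (0*(-√(3 + 9*(-3))/6))*(-4) = (0*(-√(3 - 27)/6))*(-4) = (0*(-I*√6/3))*(-4) = 0*(-4) = 0)
43100 + A*(-89 + S(7, 3)) = 43100 + 0*(-89 + 2) = 43100 + 0*(-87) = 43100 + 0 = 43100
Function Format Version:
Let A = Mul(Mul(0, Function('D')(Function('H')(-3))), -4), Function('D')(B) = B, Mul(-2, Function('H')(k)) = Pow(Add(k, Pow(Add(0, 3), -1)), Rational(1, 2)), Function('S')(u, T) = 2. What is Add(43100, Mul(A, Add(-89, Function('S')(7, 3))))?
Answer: 43100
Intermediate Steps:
Function('H')(k) = Mul(Rational(-1, 2), Pow(Add(Rational(1, 3), k), Rational(1, 2))) (Function('H')(k) = Mul(Rational(-1, 2), Pow(Add(k, Pow(Add(0, 3), -1)), Rational(1, 2))) = Mul(Rational(-1, 2), Pow(Add(k, Pow(3, -1)), Rational(1, 2))) = Mul(Rational(-1, 2), Pow(Add(k, Rational(1, 3)), Rational(1, 2))) = Mul(Rational(-1, 2), Pow(Add(Rational(1, 3), k), Rational(1, 2))))
A = 0 (A = Mul(Mul(0, Mul(Rational(-1, 6), Pow(Add(3, Mul(9, -3)), Rational(1, 2)))), -4) = Mul(Mul(0, Mul(Rational(-1, 6), Pow(Add(3, -27), Rational(1, 2)))), -4) = Mul(Mul(0, Mul(Rational(-1, 6), Pow(-24, Rational(1, 2)))), -4) = Mul(Mul(0, Mul(Rational(-1, 6), Mul(2, I, Pow(6, Rational(1, 2))))), -4) = Mul(Mul(0, Mul(Rational(-1, 3), I, Pow(6, Rational(1, 2)))), -4) = Mul(0, -4) = 0)
Add(43100, Mul(A, Add(-89, Function('S')(7, 3)))) = Add(43100, Mul(0, Add(-89, 2))) = Add(43100, Mul(0, -87)) = Add(43100, 0) = 43100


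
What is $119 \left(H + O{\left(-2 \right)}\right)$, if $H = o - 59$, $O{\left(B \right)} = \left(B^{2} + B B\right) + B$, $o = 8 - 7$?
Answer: $-6188$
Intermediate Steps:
$o = 1$
$O{\left(B \right)} = B + 2 B^{2}$ ($O{\left(B \right)} = \left(B^{2} + B^{2}\right) + B = 2 B^{2} + B = B + 2 B^{2}$)
$H = -58$ ($H = 1 - 59 = -58$)
$119 \left(H + O{\left(-2 \right)}\right) = 119 \left(-58 - 2 \left(1 + 2 \left(-2\right)\right)\right) = 119 \left(-58 - 2 \left(1 - 4\right)\right) = 119 \left(-58 - -6\right) = 119 \left(-58 + 6\right) = 119 \left(-52\right) = -6188$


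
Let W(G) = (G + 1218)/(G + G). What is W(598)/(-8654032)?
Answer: -227/1293777784 ≈ -1.7546e-7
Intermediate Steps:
W(G) = (1218 + G)/(2*G) (W(G) = (1218 + G)/((2*G)) = (1218 + G)*(1/(2*G)) = (1218 + G)/(2*G))
W(598)/(-8654032) = ((½)*(1218 + 598)/598)/(-8654032) = ((½)*(1/598)*1816)*(-1/8654032) = (454/299)*(-1/8654032) = -227/1293777784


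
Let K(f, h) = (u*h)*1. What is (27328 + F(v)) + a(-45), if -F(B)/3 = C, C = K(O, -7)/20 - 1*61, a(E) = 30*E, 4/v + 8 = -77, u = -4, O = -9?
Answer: 130784/5 ≈ 26157.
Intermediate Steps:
v = -4/85 (v = 4/(-8 - 77) = 4/(-85) = 4*(-1/85) = -4/85 ≈ -0.047059)
K(f, h) = -4*h (K(f, h) = -4*h*1 = -4*h)
C = -298/5 (C = -4*(-7)/20 - 1*61 = 28*(1/20) - 61 = 7/5 - 61 = -298/5 ≈ -59.600)
F(B) = 894/5 (F(B) = -3*(-298/5) = 894/5)
(27328 + F(v)) + a(-45) = (27328 + 894/5) + 30*(-45) = 137534/5 - 1350 = 130784/5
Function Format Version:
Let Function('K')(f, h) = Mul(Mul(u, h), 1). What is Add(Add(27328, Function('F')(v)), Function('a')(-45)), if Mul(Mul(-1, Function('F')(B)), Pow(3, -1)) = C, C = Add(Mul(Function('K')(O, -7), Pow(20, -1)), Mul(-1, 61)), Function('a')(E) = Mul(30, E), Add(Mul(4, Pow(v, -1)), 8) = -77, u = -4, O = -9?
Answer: Rational(130784, 5) ≈ 26157.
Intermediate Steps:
v = Rational(-4, 85) (v = Mul(4, Pow(Add(-8, -77), -1)) = Mul(4, Pow(-85, -1)) = Mul(4, Rational(-1, 85)) = Rational(-4, 85) ≈ -0.047059)
Function('K')(f, h) = Mul(-4, h) (Function('K')(f, h) = Mul(Mul(-4, h), 1) = Mul(-4, h))
C = Rational(-298, 5) (C = Add(Mul(Mul(-4, -7), Pow(20, -1)), Mul(-1, 61)) = Add(Mul(28, Rational(1, 20)), -61) = Add(Rational(7, 5), -61) = Rational(-298, 5) ≈ -59.600)
Function('F')(B) = Rational(894, 5) (Function('F')(B) = Mul(-3, Rational(-298, 5)) = Rational(894, 5))
Add(Add(27328, Function('F')(v)), Function('a')(-45)) = Add(Add(27328, Rational(894, 5)), Mul(30, -45)) = Add(Rational(137534, 5), -1350) = Rational(130784, 5)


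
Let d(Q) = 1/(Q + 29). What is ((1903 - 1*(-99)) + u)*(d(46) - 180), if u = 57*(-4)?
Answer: -23947226/75 ≈ -3.1930e+5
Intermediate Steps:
u = -228
d(Q) = 1/(29 + Q)
((1903 - 1*(-99)) + u)*(d(46) - 180) = ((1903 - 1*(-99)) - 228)*(1/(29 + 46) - 180) = ((1903 + 99) - 228)*(1/75 - 180) = (2002 - 228)*(1/75 - 180) = 1774*(-13499/75) = -23947226/75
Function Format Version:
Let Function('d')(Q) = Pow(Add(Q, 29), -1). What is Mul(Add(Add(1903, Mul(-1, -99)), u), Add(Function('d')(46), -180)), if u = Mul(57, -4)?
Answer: Rational(-23947226, 75) ≈ -3.1930e+5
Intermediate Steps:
u = -228
Function('d')(Q) = Pow(Add(29, Q), -1)
Mul(Add(Add(1903, Mul(-1, -99)), u), Add(Function('d')(46), -180)) = Mul(Add(Add(1903, Mul(-1, -99)), -228), Add(Pow(Add(29, 46), -1), -180)) = Mul(Add(Add(1903, 99), -228), Add(Pow(75, -1), -180)) = Mul(Add(2002, -228), Add(Rational(1, 75), -180)) = Mul(1774, Rational(-13499, 75)) = Rational(-23947226, 75)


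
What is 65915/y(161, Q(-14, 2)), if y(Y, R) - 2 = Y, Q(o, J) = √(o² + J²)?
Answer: 65915/163 ≈ 404.39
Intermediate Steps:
Q(o, J) = √(J² + o²)
y(Y, R) = 2 + Y
65915/y(161, Q(-14, 2)) = 65915/(2 + 161) = 65915/163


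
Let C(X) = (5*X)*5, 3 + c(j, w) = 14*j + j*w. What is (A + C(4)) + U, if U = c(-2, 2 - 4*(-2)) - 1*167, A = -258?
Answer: -376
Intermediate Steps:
c(j, w) = -3 + 14*j + j*w (c(j, w) = -3 + (14*j + j*w) = -3 + 14*j + j*w)
C(X) = 25*X
U = -218 (U = (-3 + 14*(-2) - 2*(2 - 4*(-2))) - 1*167 = (-3 - 28 - 2*(2 + 8)) - 167 = (-3 - 28 - 2*10) - 167 = (-3 - 28 - 20) - 167 = -51 - 167 = -218)
(A + C(4)) + U = (-258 + 25*4) - 218 = (-258 + 100) - 218 = -158 - 218 = -376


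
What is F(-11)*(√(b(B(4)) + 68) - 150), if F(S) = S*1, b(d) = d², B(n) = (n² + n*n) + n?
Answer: 1650 - 22*√341 ≈ 1243.7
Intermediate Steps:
B(n) = n + 2*n² (B(n) = (n² + n²) + n = 2*n² + n = n + 2*n²)
F(S) = S
F(-11)*(√(b(B(4)) + 68) - 150) = -11*(√((4*(1 + 2*4))² + 68) - 150) = -11*(√((4*(1 + 8))² + 68) - 150) = -11*(√((4*9)² + 68) - 150) = -11*(√(36² + 68) - 150) = -11*(√(1296 + 68) - 150) = -11*(√1364 - 150) = -11*(2*√341 - 150) = -11*(-150 + 2*√341) = 1650 - 22*√341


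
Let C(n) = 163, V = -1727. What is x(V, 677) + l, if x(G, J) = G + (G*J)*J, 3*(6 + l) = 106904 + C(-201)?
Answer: -791500227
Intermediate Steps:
l = 35683 (l = -6 + (106904 + 163)/3 = -6 + (1/3)*107067 = -6 + 35689 = 35683)
x(G, J) = G + G*J**2
x(V, 677) + l = -1727*(1 + 677**2) + 35683 = -1727*(1 + 458329) + 35683 = -1727*458330 + 35683 = -791535910 + 35683 = -791500227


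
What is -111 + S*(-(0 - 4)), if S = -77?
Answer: -419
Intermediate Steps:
-111 + S*(-(0 - 4)) = -111 - (-77)*(0 - 4) = -111 - (-77)*(-4) = -111 - 77*4 = -111 - 308 = -419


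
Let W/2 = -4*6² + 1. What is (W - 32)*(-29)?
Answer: 9222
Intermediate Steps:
W = -286 (W = 2*(-4*6² + 1) = 2*(-4*36 + 1) = 2*(-144 + 1) = 2*(-143) = -286)
(W - 32)*(-29) = (-286 - 32)*(-29) = -318*(-29) = 9222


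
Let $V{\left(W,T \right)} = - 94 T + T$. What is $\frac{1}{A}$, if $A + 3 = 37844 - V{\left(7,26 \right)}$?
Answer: $\frac{1}{40259} \approx 2.4839 \cdot 10^{-5}$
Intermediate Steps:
$V{\left(W,T \right)} = - 93 T$
$A = 40259$ ($A = -3 + \left(37844 - \left(-93\right) 26\right) = -3 + \left(37844 - -2418\right) = -3 + \left(37844 + 2418\right) = -3 + 40262 = 40259$)
$\frac{1}{A} = \frac{1}{40259}$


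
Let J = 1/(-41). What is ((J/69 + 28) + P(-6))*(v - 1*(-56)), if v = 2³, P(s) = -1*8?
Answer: 3621056/2829 ≈ 1280.0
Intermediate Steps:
J = -1/41 ≈ -0.024390
P(s) = -8
v = 8
((J/69 + 28) + P(-6))*(v - 1*(-56)) = ((-1/41/69 + 28) - 8)*(8 - 1*(-56)) = ((-1/41*1/69 + 28) - 8)*(8 + 56) = ((-1/2829 + 28) - 8)*64 = (79211/2829 - 8)*64 = (56579/2829)*64 = 3621056/2829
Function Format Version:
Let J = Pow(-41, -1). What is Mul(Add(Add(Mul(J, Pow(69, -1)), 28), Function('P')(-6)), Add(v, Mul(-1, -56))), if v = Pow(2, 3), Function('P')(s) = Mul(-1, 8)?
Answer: Rational(3621056, 2829) ≈ 1280.0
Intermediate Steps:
J = Rational(-1, 41) ≈ -0.024390
Function('P')(s) = -8
v = 8
Mul(Add(Add(Mul(J, Pow(69, -1)), 28), Function('P')(-6)), Add(v, Mul(-1, -56))) = Mul(Add(Add(Mul(Rational(-1, 41), Pow(69, -1)), 28), -8), Add(8, Mul(-1, -56))) = Mul(Add(Add(Mul(Rational(-1, 41), Rational(1, 69)), 28), -8), Add(8, 56)) = Mul(Add(Add(Rational(-1, 2829), 28), -8), 64) = Mul(Add(Rational(79211, 2829), -8), 64) = Mul(Rational(56579, 2829), 64) = Rational(3621056, 2829)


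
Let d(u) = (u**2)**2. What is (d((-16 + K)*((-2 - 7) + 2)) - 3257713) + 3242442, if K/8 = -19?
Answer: 1912622601305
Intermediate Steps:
K = -152 (K = 8*(-19) = -152)
d(u) = u**4
(d((-16 + K)*((-2 - 7) + 2)) - 3257713) + 3242442 = (((-16 - 152)*((-2 - 7) + 2))**4 - 3257713) + 3242442 = ((-168*(-9 + 2))**4 - 3257713) + 3242442 = ((-168*(-7))**4 - 3257713) + 3242442 = (1176**4 - 3257713) + 3242442 = (1912622616576 - 3257713) + 3242442 = 1912619358863 + 3242442 = 1912622601305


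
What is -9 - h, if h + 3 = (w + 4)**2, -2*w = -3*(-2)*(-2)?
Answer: -106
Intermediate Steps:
w = 6 (w = -(-3*(-2))*(-2)/2 = -3*(-2) = -1/2*(-12) = 6)
h = 97 (h = -3 + (6 + 4)**2 = -3 + 10**2 = -3 + 100 = 97)
-9 - h = -9 - 1*97 = -9 - 97 = -106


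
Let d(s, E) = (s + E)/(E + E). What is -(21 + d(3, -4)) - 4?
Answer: -201/8 ≈ -25.125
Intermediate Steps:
d(s, E) = (E + s)/(2*E) (d(s, E) = (E + s)/((2*E)) = (E + s)*(1/(2*E)) = (E + s)/(2*E))
-(21 + d(3, -4)) - 4 = -(21 + (½)*(-4 + 3)/(-4)) - 4 = -(21 + (½)*(-¼)*(-1)) - 4 = -(21 + ⅛) - 4 = -1*169/8 - 4 = -169/8 - 4 = -201/8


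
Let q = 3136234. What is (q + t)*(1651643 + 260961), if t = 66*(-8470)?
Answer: 4929189805256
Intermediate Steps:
t = -559020
(q + t)*(1651643 + 260961) = (3136234 - 559020)*(1651643 + 260961) = 2577214*1912604 = 4929189805256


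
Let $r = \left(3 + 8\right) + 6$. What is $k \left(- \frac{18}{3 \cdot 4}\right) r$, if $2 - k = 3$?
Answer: $\frac{51}{2} \approx 25.5$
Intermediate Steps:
$k = -1$ ($k = 2 - 3 = -1$)
$r = 17$ ($r = 11 + 6 = 17$)
$k \left(- \frac{18}{3 \cdot 4}\right) r = - \frac{-18}{3 \cdot 4} \cdot 17 = - \frac{-18}{12} \cdot 17 = \left(-1\right) \left(- \frac{3}{2}\right) 17 = \frac{3}{2} \cdot 17 = \frac{51}{2}$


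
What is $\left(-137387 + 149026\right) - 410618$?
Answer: $-398979$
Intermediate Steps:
$\left(-137387 + 149026\right) - 410618 = 11639 - 410618 = -398979$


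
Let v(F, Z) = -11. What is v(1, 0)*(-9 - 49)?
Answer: 638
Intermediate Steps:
v(1, 0)*(-9 - 49) = -11*(-9 - 49) = -11*(-58) = 638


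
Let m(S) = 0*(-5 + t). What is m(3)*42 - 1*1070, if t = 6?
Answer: -1070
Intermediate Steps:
m(S) = 0 (m(S) = 0*(-5 + 6) = 0*1 = 0)
m(3)*42 - 1*1070 = 0*42 - 1*1070 = 0 - 1070 = -1070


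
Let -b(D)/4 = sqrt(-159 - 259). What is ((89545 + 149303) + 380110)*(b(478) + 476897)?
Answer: 295179213326 - 2475832*I*sqrt(418) ≈ 2.9518e+11 - 5.0618e+7*I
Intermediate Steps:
b(D) = -4*I*sqrt(418) (b(D) = -4*sqrt(-159 - 259) = -4*I*sqrt(418))
((89545 + 149303) + 380110)*(b(478) + 476897) = ((89545 + 149303) + 380110)*(-4*I*sqrt(418) + 476897) = (238848 + 380110)*(476897 - 4*I*sqrt(418)) = 618958*(476897 - 4*I*sqrt(418)) = 295179213326 - 2475832*I*sqrt(418)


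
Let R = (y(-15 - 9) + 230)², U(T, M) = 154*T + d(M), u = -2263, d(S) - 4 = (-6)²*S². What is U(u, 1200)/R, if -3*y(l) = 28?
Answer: 231711759/219122 ≈ 1057.5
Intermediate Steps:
d(S) = 4 + 36*S² (d(S) = 4 + (-6)²*S² = 4 + 36*S²)
U(T, M) = 4 + 36*M² + 154*T (U(T, M) = 154*T + (4 + 36*M²) = 4 + 36*M² + 154*T)
y(l) = -28/3 (y(l) = -⅓*28 = -28/3)
R = 438244/9 (R = (-28/3 + 230)² = (662/3)² = 438244/9 ≈ 48694.)
U(u, 1200)/R = (4 + 36*1200² + 154*(-2263))/(438244/9) = (4 + 36*1440000 - 348502)*(9/438244) = (4 + 51840000 - 348502)*(9/438244) = 51491502*(9/438244) = 231711759/219122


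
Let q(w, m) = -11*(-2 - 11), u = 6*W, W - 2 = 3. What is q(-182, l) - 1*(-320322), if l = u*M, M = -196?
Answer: 320465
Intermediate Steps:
W = 5 (W = 2 + 3 = 5)
u = 30 (u = 6*5 = 30)
l = -5880 (l = 30*(-196) = -5880)
q(w, m) = 143 (q(w, m) = -11*(-13) = 143)
q(-182, l) - 1*(-320322) = 143 - 1*(-320322) = 143 + 320322 = 320465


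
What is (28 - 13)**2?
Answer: 225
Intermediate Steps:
(28 - 13)**2 = 15**2 = 225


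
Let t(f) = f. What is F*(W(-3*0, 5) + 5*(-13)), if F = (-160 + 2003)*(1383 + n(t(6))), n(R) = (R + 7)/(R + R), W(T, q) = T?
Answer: -1989675155/12 ≈ -1.6581e+8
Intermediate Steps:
n(R) = (7 + R)/(2*R) (n(R) = (7 + R)/((2*R)) = (7 + R)*(1/(2*R)) = (7 + R)/(2*R))
F = 30610387/12 (F = (-160 + 2003)*(1383 + (½)*(7 + 6)/6) = 1843*(1383 + (½)*(⅙)*13) = 1843*(1383 + 13/12) = 1843*(16609/12) = 30610387/12 ≈ 2.5509e+6)
F*(W(-3*0, 5) + 5*(-13)) = 30610387*(-3*0 + 5*(-13))/12 = 30610387*(0 - 65)/12 = (30610387/12)*(-65) = -1989675155/12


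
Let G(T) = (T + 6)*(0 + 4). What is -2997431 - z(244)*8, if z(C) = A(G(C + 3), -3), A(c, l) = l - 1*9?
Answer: -2997335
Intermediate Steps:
G(T) = 24 + 4*T (G(T) = (6 + T)*4 = 24 + 4*T)
A(c, l) = -9 + l (A(c, l) = l - 9 = -9 + l)
z(C) = -12 (z(C) = -9 - 3 = -12)
-2997431 - z(244)*8 = -2997431 - (-12)*8 = -2997431 - 1*(-96) = -2997431 + 96 = -2997335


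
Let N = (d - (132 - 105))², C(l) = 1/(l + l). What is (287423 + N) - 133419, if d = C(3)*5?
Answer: 5568793/36 ≈ 1.5469e+5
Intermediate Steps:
C(l) = 1/(2*l)
d = ⅚ (d = ((½)/3)*5 = ((½)*(⅓))*5 = (⅙)*5 = ⅚ ≈ 0.83333)
N = 24649/36 (N = (⅚ - (132 - 105))² = (⅚ - 1*27)² = (⅚ - 27)² = (-157/6)² = 24649/36 ≈ 684.69)
(287423 + N) - 133419 = (287423 + 24649/36) - 133419 = 10371877/36 - 133419 = 5568793/36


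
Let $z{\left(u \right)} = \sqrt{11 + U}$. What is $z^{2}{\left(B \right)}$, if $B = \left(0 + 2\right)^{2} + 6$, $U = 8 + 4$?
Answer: $23$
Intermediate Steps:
$U = 12$
$B = 10$ ($B = 2^{2} + 6 = 4 + 6 = 10$)
$z{\left(u \right)} = \sqrt{23}$ ($z{\left(u \right)} = \sqrt{11 + 12} = \sqrt{23}$)
$z^{2}{\left(B \right)} = \left(\sqrt{23}\right)^{2} = 23$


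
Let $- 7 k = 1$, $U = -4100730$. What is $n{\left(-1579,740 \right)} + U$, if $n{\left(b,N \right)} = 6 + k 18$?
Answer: $- \frac{28705086}{7} \approx -4.1007 \cdot 10^{6}$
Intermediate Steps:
$k = - \frac{1}{7}$ ($k = \left(- \frac{1}{7}\right) 1 = - \frac{1}{7} \approx -0.14286$)
$n{\left(b,N \right)} = \frac{24}{7}$ ($n{\left(b,N \right)} = 6 - \frac{18}{7} = \frac{24}{7}$)
$n{\left(-1579,740 \right)} + U = \frac{24}{7} - 4100730 = - \frac{28705086}{7}$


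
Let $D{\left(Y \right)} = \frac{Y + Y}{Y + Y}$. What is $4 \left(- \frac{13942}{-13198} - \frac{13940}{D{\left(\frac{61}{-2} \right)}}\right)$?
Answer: $- \frac{367932356}{6599} \approx -55756.0$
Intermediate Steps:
$D{\left(Y \right)} = 1$ ($D{\left(Y \right)} = \frac{2 Y}{2 Y} = 2 Y \frac{1}{2 Y} = 1$)
$4 \left(- \frac{13942}{-13198} - \frac{13940}{D{\left(\frac{61}{-2} \right)}}\right) = 4 \left(- \frac{13942}{-13198} - \frac{13940}{1}\right) = 4 \left(\left(-13942\right) \left(- \frac{1}{13198}\right) - 13940\right) = 4 \left(\frac{6971}{6599} - 13940\right) = 4 \left(- \frac{91983089}{6599}\right) = - \frac{367932356}{6599}$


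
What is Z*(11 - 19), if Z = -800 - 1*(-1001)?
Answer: -1608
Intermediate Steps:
Z = 201 (Z = -800 + 1001 = 201)
Z*(11 - 19) = 201*(11 - 19) = 201*(-8) = -1608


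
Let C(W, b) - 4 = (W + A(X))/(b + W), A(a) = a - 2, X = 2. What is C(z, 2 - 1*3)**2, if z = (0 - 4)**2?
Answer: 5776/225 ≈ 25.671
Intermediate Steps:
z = 16 (z = (-4)**2 = 16)
A(a) = -2 + a
C(W, b) = 4 + W/(W + b) (C(W, b) = 4 + (W + (-2 + 2))/(b + W) = 4 + (W + 0)/(W + b) = 4 + W/(W + b))
C(z, 2 - 1*3)**2 = ((4*(2 - 1*3) + 5*16)/(16 + (2 - 1*3)))**2 = ((4*(2 - 3) + 80)/(16 + (2 - 3)))**2 = ((4*(-1) + 80)/(16 - 1))**2 = ((-4 + 80)/15)**2 = ((1/15)*76)**2 = (76/15)**2 = 5776/225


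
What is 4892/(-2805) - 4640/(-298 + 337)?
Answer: -1467332/12155 ≈ -120.72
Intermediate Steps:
4892/(-2805) - 4640/(-298 + 337) = 4892*(-1/2805) - 4640/39 = -4892/2805 - 4640*1/39 = -4892/2805 - 4640/39 = -1467332/12155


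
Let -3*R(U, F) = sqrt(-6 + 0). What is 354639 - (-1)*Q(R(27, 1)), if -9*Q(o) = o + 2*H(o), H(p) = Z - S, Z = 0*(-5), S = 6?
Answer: 1063921/3 + I*sqrt(6)/27 ≈ 3.5464e+5 + 0.090722*I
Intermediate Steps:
Z = 0
H(p) = -6 (H(p) = 0 - 1*6 = 0 - 6 = -6)
R(U, F) = -I*sqrt(6)/3 (R(U, F) = -sqrt(-6 + 0)/3 = -I*sqrt(6)/3)
Q(o) = 4/3 - o/9 (Q(o) = -(o + 2*(-6))/9 = -(o - 12)/9 = -(-12 + o)/9 = 4/3 - o/9)
354639 - (-1)*Q(R(27, 1)) = 354639 - (-1)*(4/3 - (-1)*I*sqrt(6)/27) = 354639 - (-1)*(4/3 + I*sqrt(6)/27) = 354639 - (-4/3 - I*sqrt(6)/27) = 354639 + (4/3 + I*sqrt(6)/27) = 1063921/3 + I*sqrt(6)/27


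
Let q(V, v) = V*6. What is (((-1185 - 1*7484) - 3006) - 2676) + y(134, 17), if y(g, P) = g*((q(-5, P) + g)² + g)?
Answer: 1452949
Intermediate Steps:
q(V, v) = 6*V
y(g, P) = g*(g + (-30 + g)²) (y(g, P) = g*((6*(-5) + g)² + g) = g*((-30 + g)² + g) = g*(g + (-30 + g)²))
(((-1185 - 1*7484) - 3006) - 2676) + y(134, 17) = (((-1185 - 1*7484) - 3006) - 2676) + 134*(134 + (-30 + 134)²) = (((-1185 - 7484) - 3006) - 2676) + 134*(134 + 104²) = ((-8669 - 3006) - 2676) + 134*(134 + 10816) = (-11675 - 2676) + 134*10950 = -14351 + 1467300 = 1452949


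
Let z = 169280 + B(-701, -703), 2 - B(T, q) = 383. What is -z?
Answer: -168899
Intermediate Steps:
B(T, q) = -381 (B(T, q) = 2 - 1*383 = 2 - 383 = -381)
z = 168899 (z = 169280 - 381 = 168899)
-z = -1*168899 = -168899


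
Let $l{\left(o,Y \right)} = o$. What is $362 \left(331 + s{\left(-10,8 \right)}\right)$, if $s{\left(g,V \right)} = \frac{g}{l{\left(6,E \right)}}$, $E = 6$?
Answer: $\frac{357656}{3} \approx 1.1922 \cdot 10^{5}$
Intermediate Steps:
$s{\left(g,V \right)} = \frac{g}{6}$
$362 \left(331 + s{\left(-10,8 \right)}\right) = 362 \left(331 + \frac{1}{6} \left(-10\right)\right) = 362 \left(331 - \frac{5}{3}\right) = 362 \cdot \frac{988}{3} = \frac{357656}{3}$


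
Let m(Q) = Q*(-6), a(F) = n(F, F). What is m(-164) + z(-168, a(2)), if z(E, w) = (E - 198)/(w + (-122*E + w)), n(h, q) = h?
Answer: 10085817/10250 ≈ 983.98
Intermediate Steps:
a(F) = F
z(E, w) = (-198 + E)/(-122*E + 2*w) (z(E, w) = (-198 + E)/(w + (w - 122*E)) = (-198 + E)/(-122*E + 2*w))
m(Q) = -6*Q
m(-164) + z(-168, a(2)) = -6*(-164) + (198 - 1*(-168))/(2*(-1*2 + 61*(-168))) = 984 + (198 + 168)/(2*(-2 - 10248)) = 984 + (1/2)*366/(-10250) = 984 + (1/2)*(-1/10250)*366 = 984 - 183/10250 = 10085817/10250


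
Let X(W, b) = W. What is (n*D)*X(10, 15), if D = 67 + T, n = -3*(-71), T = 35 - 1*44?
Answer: 123540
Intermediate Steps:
T = -9 (T = 35 - 44 = -9)
n = 213
D = 58 (D = 67 - 9 = 58)
(n*D)*X(10, 15) = (213*58)*10 = 12354*10 = 123540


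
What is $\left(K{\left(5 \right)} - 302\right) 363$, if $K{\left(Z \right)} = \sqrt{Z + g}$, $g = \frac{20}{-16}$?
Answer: $-109626 + \frac{363 \sqrt{15}}{2} \approx -1.0892 \cdot 10^{5}$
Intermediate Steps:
$g = - \frac{5}{4}$ ($g = 20 \left(- \frac{1}{16}\right) = - \frac{5}{4} \approx -1.25$)
$K{\left(Z \right)} = \sqrt{- \frac{5}{4} + Z}$ ($K{\left(Z \right)} = \sqrt{Z - \frac{5}{4}} = \sqrt{- \frac{5}{4} + Z}$)
$\left(K{\left(5 \right)} - 302\right) 363 = \left(\frac{\sqrt{-5 + 4 \cdot 5}}{2} - 302\right) 363 = \left(\frac{\sqrt{-5 + 20}}{2} - 302\right) 363 = \left(\frac{\sqrt{15}}{2} - 302\right) 363 = \left(-302 + \frac{\sqrt{15}}{2}\right) 363 = -109626 + \frac{363 \sqrt{15}}{2}$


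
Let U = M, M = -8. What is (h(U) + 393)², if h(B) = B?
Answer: 148225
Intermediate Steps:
U = -8
(h(U) + 393)² = (-8 + 393)² = 385² = 148225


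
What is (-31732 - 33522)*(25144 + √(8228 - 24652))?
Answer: -1640746576 - 130508*I*√4106 ≈ -1.6407e+9 - 8.3627e+6*I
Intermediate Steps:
(-31732 - 33522)*(25144 + √(8228 - 24652)) = -65254*(25144 + √(-16424)) = -65254*(25144 + 2*I*√4106) = -1640746576 - 130508*I*√4106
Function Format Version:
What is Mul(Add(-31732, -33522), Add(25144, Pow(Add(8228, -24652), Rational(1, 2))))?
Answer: Add(-1640746576, Mul(-130508, I, Pow(4106, Rational(1, 2)))) ≈ Add(-1.6407e+9, Mul(-8.3627e+6, I))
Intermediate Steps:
Mul(Add(-31732, -33522), Add(25144, Pow(Add(8228, -24652), Rational(1, 2)))) = Mul(-65254, Add(25144, Pow(-16424, Rational(1, 2)))) = Mul(-65254, Add(25144, Mul(2, I, Pow(4106, Rational(1, 2))))) = Add(-1640746576, Mul(-130508, I, Pow(4106, Rational(1, 2))))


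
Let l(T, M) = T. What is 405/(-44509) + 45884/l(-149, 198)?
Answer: -2042311301/6631841 ≈ -307.96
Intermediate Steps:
405/(-44509) + 45884/l(-149, 198) = 405/(-44509) + 45884/(-149) = 405*(-1/44509) + 45884*(-1/149) = -405/44509 - 45884/149 = -2042311301/6631841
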